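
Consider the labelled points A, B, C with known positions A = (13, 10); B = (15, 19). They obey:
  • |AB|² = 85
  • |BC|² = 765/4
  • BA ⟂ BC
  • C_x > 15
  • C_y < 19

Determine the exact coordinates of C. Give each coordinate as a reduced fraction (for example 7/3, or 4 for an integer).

1. C_x = 57/2  [[BA ⟂ BC ⇒ -2x-9y+201=0] ∩ [|C−(15, 19)|²=765/4]]
2. C_y = 16  [[BA ⟂ BC ⇒ -2x-9y+201=0] ∩ [|C−(15, 19)|²=765/4]]
   so C = (57/2, 16)

C = (57/2, 16)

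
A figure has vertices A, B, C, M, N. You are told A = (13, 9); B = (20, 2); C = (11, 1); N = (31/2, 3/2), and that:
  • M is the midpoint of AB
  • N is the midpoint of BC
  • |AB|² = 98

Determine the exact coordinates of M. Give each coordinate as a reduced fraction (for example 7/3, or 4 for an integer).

M = (33/2, 11/2)

1. M_x = 33/2  [2·M = A+B = (13, 9)+(20, 2)]
2. M_y = 11/2  [2·M = A+B = (13, 9)+(20, 2)]
   so M = (33/2, 11/2)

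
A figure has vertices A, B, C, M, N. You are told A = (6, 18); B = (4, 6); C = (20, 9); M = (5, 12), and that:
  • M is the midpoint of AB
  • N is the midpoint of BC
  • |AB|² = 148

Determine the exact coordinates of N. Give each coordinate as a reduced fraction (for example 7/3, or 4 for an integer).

N = (12, 15/2)

1. N_x = 12  [2·N = B+C = (4, 6)+(20, 9)]
2. N_y = 15/2  [2·N = B+C = (4, 6)+(20, 9)]
   so N = (12, 15/2)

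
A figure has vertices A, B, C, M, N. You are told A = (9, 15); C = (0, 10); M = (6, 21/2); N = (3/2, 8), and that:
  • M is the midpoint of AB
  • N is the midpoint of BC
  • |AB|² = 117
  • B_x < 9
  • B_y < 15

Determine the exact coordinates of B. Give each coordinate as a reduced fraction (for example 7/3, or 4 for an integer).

B = (3, 6)

1. B_x = 3  [B = 2·M−A = 2·(6, 21/2)−(9, 15)]
2. B_y = 6  [B = 2·M−A = 2·(6, 21/2)−(9, 15)]
   so B = (3, 6)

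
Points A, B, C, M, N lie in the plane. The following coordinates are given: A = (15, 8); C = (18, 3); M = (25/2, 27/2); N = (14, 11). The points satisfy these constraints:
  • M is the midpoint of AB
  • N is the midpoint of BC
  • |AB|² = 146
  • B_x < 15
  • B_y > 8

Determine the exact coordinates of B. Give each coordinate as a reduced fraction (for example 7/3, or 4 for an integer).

1. B_x = 10  [B = 2·M−A = 2·(25/2, 27/2)−(15, 8)]
2. B_y = 19  [B = 2·M−A = 2·(25/2, 27/2)−(15, 8)]
   so B = (10, 19)

B = (10, 19)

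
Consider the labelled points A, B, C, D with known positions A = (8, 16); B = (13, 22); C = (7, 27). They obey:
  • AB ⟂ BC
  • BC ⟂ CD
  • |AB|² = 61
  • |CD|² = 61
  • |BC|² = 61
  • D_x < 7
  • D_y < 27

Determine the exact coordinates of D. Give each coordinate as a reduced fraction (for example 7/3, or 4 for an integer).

1. D_x = 2  [[BC ⟂ CD ⇒ -6x+5y-93=0] ∩ [|D−(7, 27)|²=61]]
2. D_y = 21  [[BC ⟂ CD ⇒ -6x+5y-93=0] ∩ [|D−(7, 27)|²=61]]
   so D = (2, 21)

D = (2, 21)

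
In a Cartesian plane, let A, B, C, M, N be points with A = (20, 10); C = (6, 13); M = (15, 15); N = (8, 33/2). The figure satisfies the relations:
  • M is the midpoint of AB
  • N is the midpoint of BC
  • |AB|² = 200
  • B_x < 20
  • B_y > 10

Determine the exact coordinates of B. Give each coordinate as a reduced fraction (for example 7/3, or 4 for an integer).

1. B_x = 10  [B = 2·M−A = 2·(15, 15)−(20, 10)]
2. B_y = 20  [B = 2·M−A = 2·(15, 15)−(20, 10)]
   so B = (10, 20)

B = (10, 20)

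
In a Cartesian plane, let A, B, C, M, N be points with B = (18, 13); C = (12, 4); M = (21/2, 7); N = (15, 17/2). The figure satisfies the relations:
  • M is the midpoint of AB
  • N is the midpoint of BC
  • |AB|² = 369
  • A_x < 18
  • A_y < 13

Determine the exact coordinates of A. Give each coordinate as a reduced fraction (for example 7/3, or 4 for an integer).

A = (3, 1)

1. A_x = 3  [A = 2·M−B = 2·(21/2, 7)−(18, 13)]
2. A_y = 1  [A = 2·M−B = 2·(21/2, 7)−(18, 13)]
   so A = (3, 1)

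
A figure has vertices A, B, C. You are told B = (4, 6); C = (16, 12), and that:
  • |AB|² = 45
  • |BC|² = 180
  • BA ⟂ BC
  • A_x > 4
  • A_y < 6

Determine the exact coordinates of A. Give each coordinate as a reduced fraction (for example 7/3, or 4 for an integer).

1. A_x = 7  [[BA ⟂ BC ⇒ 12x+6y-84=0] ∩ [|A−(4, 6)|²=45]]
2. A_y = 0  [[BA ⟂ BC ⇒ 12x+6y-84=0] ∩ [|A−(4, 6)|²=45]]
   so A = (7, 0)

A = (7, 0)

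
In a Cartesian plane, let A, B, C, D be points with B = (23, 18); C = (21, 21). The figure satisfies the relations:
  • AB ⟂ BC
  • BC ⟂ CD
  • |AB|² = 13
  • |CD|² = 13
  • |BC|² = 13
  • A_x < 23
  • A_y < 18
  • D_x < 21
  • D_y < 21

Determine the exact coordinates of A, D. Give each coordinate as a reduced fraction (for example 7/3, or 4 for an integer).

A = (20, 16)
D = (18, 19)

1. A_x = 20  [[AB ⟂ BC ⇒ 2x-3y+8=0] ∩ [|A−(23, 18)|²=13]]
2. A_y = 16  [[AB ⟂ BC ⇒ 2x-3y+8=0] ∩ [|A−(23, 18)|²=13]]
   so A = (20, 16)
3. D_x = 18  [[BC ⟂ CD ⇒ -2x+3y-21=0] ∩ [|D−(21, 21)|²=13]]
4. D_y = 19  [[BC ⟂ CD ⇒ -2x+3y-21=0] ∩ [|D−(21, 21)|²=13]]
   so D = (18, 19)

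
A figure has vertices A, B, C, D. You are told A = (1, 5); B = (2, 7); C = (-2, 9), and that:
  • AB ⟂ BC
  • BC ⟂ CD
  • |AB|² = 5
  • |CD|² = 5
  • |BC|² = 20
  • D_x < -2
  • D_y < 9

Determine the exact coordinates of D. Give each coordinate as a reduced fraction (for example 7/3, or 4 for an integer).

D = (-3, 7)

1. D_x = -3  [[BC ⟂ CD ⇒ -4x+2y-26=0] ∩ [|D−(-2, 9)|²=5]]
2. D_y = 7  [[BC ⟂ CD ⇒ -4x+2y-26=0] ∩ [|D−(-2, 9)|²=5]]
   so D = (-3, 7)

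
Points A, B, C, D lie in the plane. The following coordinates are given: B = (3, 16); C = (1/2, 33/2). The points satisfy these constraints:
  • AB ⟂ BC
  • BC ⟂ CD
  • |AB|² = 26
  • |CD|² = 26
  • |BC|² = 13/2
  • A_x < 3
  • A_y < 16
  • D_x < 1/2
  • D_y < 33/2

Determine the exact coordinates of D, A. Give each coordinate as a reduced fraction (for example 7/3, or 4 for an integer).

D = (-1/2, 23/2)
A = (2, 11)

1. D_x = -1/2  [[BC ⟂ CD ⇒ -5/2x+1/2y-7=0] ∩ [|D−(1/2, 33/2)|²=26]]
2. D_y = 23/2  [[BC ⟂ CD ⇒ -5/2x+1/2y-7=0] ∩ [|D−(1/2, 33/2)|²=26]]
   so D = (-1/2, 23/2)
3. A_x = 2  [[AB ⟂ BC ⇒ 5/2x-1/2y+1/2=0] ∩ [|A−(3, 16)|²=26]]
4. A_y = 11  [[AB ⟂ BC ⇒ 5/2x-1/2y+1/2=0] ∩ [|A−(3, 16)|²=26]]
   so A = (2, 11)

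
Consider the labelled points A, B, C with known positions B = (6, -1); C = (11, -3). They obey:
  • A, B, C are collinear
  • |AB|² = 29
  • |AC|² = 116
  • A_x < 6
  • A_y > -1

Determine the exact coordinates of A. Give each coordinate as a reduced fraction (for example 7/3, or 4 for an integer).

A = (1, 1)

1. A_x = 1  [[A, B, C are collinear ⇒ 2x+5y-7=0] ∩ [|A−(6, -1)|²=29]]
2. A_y = 1  [[A, B, C are collinear ⇒ 2x+5y-7=0] ∩ [|A−(6, -1)|²=29]]
   so A = (1, 1)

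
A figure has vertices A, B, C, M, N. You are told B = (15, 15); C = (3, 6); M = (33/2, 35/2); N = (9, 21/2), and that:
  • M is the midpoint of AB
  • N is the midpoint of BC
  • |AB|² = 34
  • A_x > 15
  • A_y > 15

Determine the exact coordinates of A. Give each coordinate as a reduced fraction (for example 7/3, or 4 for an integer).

1. A_x = 18  [A = 2·M−B = 2·(33/2, 35/2)−(15, 15)]
2. A_y = 20  [A = 2·M−B = 2·(33/2, 35/2)−(15, 15)]
   so A = (18, 20)

A = (18, 20)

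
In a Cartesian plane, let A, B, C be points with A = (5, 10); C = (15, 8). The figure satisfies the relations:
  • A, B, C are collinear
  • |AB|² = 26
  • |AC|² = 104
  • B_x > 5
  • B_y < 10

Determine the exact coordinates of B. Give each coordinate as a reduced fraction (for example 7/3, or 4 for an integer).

1. B_x = 10  [[A, B, C are collinear ⇒ -2x-10y+110=0] ∩ [|B−(5, 10)|²=26]]
2. B_y = 9  [[A, B, C are collinear ⇒ -2x-10y+110=0] ∩ [|B−(5, 10)|²=26]]
   so B = (10, 9)

B = (10, 9)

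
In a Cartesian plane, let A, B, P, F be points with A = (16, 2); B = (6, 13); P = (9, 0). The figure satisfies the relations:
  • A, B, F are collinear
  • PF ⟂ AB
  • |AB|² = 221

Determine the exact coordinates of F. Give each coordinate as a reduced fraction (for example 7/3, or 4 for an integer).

F = (3056/221, 970/221)

1. F_x = 3056/221  [[A, B, F are collinear ⇒ -11x-10y+196=0] ∩ [PF ⟂ AB ⇒ -10x+11y+90=0]]
2. F_y = 970/221  [[A, B, F are collinear ⇒ -11x-10y+196=0] ∩ [PF ⟂ AB ⇒ -10x+11y+90=0]]
   so F = (3056/221, 970/221)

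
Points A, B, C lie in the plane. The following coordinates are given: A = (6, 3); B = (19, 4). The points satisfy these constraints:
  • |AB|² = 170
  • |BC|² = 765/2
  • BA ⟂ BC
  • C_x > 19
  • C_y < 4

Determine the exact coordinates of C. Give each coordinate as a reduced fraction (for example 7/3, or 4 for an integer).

1. C_x = 41/2  [[BA ⟂ BC ⇒ -13x-1y+251=0] ∩ [|C−(19, 4)|²=765/2]]
2. C_y = -31/2  [[BA ⟂ BC ⇒ -13x-1y+251=0] ∩ [|C−(19, 4)|²=765/2]]
   so C = (41/2, -31/2)

C = (41/2, -31/2)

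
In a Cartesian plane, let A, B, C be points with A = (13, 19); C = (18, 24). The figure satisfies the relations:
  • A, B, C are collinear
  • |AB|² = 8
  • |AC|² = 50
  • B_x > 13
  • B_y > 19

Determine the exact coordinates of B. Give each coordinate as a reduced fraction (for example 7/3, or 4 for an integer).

B = (15, 21)

1. B_x = 15  [[A, B, C are collinear ⇒ 5x-5y+30=0] ∩ [|B−(13, 19)|²=8]]
2. B_y = 21  [[A, B, C are collinear ⇒ 5x-5y+30=0] ∩ [|B−(13, 19)|²=8]]
   so B = (15, 21)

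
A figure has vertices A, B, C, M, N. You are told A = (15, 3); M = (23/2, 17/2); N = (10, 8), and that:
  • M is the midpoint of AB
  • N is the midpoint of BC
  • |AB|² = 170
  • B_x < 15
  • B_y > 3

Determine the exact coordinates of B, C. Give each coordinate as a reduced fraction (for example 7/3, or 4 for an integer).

B = (8, 14)
C = (12, 2)

1. B_x = 8  [B = 2·M−A = 2·(23/2, 17/2)−(15, 3)]
2. B_y = 14  [B = 2·M−A = 2·(23/2, 17/2)−(15, 3)]
   so B = (8, 14)
3. C_x = 12  [C = 2·N−B = 2·(10, 8)−(8, 14)]
4. C_y = 2  [C = 2·N−B = 2·(10, 8)−(8, 14)]
   so C = (12, 2)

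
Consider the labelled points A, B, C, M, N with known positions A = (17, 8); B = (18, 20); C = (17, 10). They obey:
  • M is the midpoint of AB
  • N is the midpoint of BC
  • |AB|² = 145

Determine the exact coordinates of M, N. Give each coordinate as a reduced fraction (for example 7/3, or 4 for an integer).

1. M_x = 35/2  [2·M = A+B = (17, 8)+(18, 20)]
2. M_y = 14  [2·M = A+B = (17, 8)+(18, 20)]
   so M = (35/2, 14)
3. N_x = 35/2  [2·N = B+C = (18, 20)+(17, 10)]
4. N_y = 15  [2·N = B+C = (18, 20)+(17, 10)]
   so N = (35/2, 15)

M = (35/2, 14)
N = (35/2, 15)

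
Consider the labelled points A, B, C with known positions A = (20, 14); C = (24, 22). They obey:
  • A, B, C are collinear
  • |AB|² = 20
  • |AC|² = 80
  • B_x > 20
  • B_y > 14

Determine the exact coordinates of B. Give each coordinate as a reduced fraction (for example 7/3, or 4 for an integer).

B = (22, 18)

1. B_x = 22  [[A, B, C are collinear ⇒ 8x-4y-104=0] ∩ [|B−(20, 14)|²=20]]
2. B_y = 18  [[A, B, C are collinear ⇒ 8x-4y-104=0] ∩ [|B−(20, 14)|²=20]]
   so B = (22, 18)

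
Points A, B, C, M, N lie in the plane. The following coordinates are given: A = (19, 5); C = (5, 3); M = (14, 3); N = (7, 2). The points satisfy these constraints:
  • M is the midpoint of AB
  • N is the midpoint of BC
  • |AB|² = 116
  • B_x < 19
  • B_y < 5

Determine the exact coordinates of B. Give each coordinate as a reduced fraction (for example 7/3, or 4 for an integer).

1. B_x = 9  [B = 2·M−A = 2·(14, 3)−(19, 5)]
2. B_y = 1  [B = 2·M−A = 2·(14, 3)−(19, 5)]
   so B = (9, 1)

B = (9, 1)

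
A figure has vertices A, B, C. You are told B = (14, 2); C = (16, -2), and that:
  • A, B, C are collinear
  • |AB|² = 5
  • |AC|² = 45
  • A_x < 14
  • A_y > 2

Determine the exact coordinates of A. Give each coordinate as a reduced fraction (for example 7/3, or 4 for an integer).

A = (13, 4)

1. A_x = 13  [[A, B, C are collinear ⇒ 4x+2y-60=0] ∩ [|A−(14, 2)|²=5]]
2. A_y = 4  [[A, B, C are collinear ⇒ 4x+2y-60=0] ∩ [|A−(14, 2)|²=5]]
   so A = (13, 4)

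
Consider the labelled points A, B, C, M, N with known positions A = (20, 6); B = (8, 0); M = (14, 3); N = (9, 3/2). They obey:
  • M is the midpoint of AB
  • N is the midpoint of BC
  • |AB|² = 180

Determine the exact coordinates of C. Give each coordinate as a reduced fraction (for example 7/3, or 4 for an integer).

C = (10, 3)

1. C_x = 10  [C = 2·N−B = 2·(9, 3/2)−(8, 0)]
2. C_y = 3  [C = 2·N−B = 2·(9, 3/2)−(8, 0)]
   so C = (10, 3)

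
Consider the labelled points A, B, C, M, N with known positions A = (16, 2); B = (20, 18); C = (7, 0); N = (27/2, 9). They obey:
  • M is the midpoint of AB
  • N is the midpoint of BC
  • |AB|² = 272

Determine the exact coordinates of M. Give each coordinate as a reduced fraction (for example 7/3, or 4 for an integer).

1. M_x = 18  [2·M = A+B = (16, 2)+(20, 18)]
2. M_y = 10  [2·M = A+B = (16, 2)+(20, 18)]
   so M = (18, 10)

M = (18, 10)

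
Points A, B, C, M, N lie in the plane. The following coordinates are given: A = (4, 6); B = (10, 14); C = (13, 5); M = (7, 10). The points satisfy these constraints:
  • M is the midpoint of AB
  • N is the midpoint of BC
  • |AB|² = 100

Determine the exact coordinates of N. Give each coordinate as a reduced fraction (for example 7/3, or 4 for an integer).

1. N_x = 23/2  [2·N = B+C = (10, 14)+(13, 5)]
2. N_y = 19/2  [2·N = B+C = (10, 14)+(13, 5)]
   so N = (23/2, 19/2)

N = (23/2, 19/2)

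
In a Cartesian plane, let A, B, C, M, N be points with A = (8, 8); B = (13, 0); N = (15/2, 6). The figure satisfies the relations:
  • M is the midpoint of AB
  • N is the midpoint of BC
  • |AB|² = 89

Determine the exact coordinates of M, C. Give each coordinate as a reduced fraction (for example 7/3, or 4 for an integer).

M = (21/2, 4)
C = (2, 12)

1. M_x = 21/2  [2·M = A+B = (8, 8)+(13, 0)]
2. M_y = 4  [2·M = A+B = (8, 8)+(13, 0)]
   so M = (21/2, 4)
3. C_x = 2  [C = 2·N−B = 2·(15/2, 6)−(13, 0)]
4. C_y = 12  [C = 2·N−B = 2·(15/2, 6)−(13, 0)]
   so C = (2, 12)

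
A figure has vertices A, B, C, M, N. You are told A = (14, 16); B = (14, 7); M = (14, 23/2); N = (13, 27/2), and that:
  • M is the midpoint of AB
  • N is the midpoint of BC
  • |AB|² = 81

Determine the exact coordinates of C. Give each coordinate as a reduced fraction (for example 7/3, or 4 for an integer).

1. C_x = 12  [C = 2·N−B = 2·(13, 27/2)−(14, 7)]
2. C_y = 20  [C = 2·N−B = 2·(13, 27/2)−(14, 7)]
   so C = (12, 20)

C = (12, 20)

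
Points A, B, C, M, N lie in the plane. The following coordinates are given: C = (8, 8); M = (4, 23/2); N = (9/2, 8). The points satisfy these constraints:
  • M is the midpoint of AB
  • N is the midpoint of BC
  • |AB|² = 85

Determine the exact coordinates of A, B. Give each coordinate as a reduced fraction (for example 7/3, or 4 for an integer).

1. B_x = 1  [B = 2·N−C = 2·(9/2, 8)−(8, 8)]
2. B_y = 8  [B = 2·N−C = 2·(9/2, 8)−(8, 8)]
   so B = (1, 8)
3. A_x = 7  [A = 2·M−B = 2·(4, 23/2)−(1, 8)]
4. A_y = 15  [A = 2·M−B = 2·(4, 23/2)−(1, 8)]
   so A = (7, 15)

A = (7, 15)
B = (1, 8)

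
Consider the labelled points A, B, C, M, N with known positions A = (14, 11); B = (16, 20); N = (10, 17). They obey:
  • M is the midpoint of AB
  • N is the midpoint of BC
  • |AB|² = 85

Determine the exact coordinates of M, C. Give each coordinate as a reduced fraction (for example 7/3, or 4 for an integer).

1. M_x = 15  [2·M = A+B = (14, 11)+(16, 20)]
2. M_y = 31/2  [2·M = A+B = (14, 11)+(16, 20)]
   so M = (15, 31/2)
3. C_x = 4  [C = 2·N−B = 2·(10, 17)−(16, 20)]
4. C_y = 14  [C = 2·N−B = 2·(10, 17)−(16, 20)]
   so C = (4, 14)

M = (15, 31/2)
C = (4, 14)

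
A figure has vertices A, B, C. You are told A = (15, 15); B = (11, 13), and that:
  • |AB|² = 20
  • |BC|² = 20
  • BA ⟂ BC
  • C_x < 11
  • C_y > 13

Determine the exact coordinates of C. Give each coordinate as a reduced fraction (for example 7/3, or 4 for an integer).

C = (9, 17)

1. C_x = 9  [[BA ⟂ BC ⇒ 4x+2y-70=0] ∩ [|C−(11, 13)|²=20]]
2. C_y = 17  [[BA ⟂ BC ⇒ 4x+2y-70=0] ∩ [|C−(11, 13)|²=20]]
   so C = (9, 17)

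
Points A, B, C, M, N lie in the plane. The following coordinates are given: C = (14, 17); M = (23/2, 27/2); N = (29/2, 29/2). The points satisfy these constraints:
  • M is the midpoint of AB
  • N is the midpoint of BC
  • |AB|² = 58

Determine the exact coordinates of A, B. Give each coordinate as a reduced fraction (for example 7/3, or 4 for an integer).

A = (8, 15)
B = (15, 12)

1. B_x = 15  [B = 2·N−C = 2·(29/2, 29/2)−(14, 17)]
2. B_y = 12  [B = 2·N−C = 2·(29/2, 29/2)−(14, 17)]
   so B = (15, 12)
3. A_x = 8  [A = 2·M−B = 2·(23/2, 27/2)−(15, 12)]
4. A_y = 15  [A = 2·M−B = 2·(23/2, 27/2)−(15, 12)]
   so A = (8, 15)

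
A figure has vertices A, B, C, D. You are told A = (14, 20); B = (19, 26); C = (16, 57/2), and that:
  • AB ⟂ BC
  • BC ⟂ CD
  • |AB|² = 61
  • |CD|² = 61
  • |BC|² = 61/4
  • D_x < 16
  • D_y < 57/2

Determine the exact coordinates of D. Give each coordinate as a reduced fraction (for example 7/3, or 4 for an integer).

D = (11, 45/2)

1. D_x = 11  [[BC ⟂ CD ⇒ -3x+5/2y-93/4=0] ∩ [|D−(16, 57/2)|²=61]]
2. D_y = 45/2  [[BC ⟂ CD ⇒ -3x+5/2y-93/4=0] ∩ [|D−(16, 57/2)|²=61]]
   so D = (11, 45/2)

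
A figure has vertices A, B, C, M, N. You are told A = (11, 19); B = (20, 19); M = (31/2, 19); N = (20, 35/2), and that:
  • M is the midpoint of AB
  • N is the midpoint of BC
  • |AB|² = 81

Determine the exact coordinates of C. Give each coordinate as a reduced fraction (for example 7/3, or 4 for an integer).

C = (20, 16)

1. C_x = 20  [C = 2·N−B = 2·(20, 35/2)−(20, 19)]
2. C_y = 16  [C = 2·N−B = 2·(20, 35/2)−(20, 19)]
   so C = (20, 16)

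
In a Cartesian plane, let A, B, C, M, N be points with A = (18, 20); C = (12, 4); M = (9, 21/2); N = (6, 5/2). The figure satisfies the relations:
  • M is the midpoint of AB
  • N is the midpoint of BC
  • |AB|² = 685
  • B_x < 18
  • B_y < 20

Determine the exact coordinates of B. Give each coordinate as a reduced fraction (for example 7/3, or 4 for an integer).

B = (0, 1)

1. B_x = 0  [B = 2·M−A = 2·(9, 21/2)−(18, 20)]
2. B_y = 1  [B = 2·M−A = 2·(9, 21/2)−(18, 20)]
   so B = (0, 1)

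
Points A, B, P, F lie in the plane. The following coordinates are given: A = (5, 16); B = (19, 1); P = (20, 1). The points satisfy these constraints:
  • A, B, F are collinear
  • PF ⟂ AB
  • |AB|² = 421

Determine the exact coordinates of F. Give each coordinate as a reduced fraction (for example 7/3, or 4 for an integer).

F = (8195/421, 211/421)

1. F_x = 8195/421  [[A, B, F are collinear ⇒ 15x+14y-299=0] ∩ [PF ⟂ AB ⇒ 14x-15y-265=0]]
2. F_y = 211/421  [[A, B, F are collinear ⇒ 15x+14y-299=0] ∩ [PF ⟂ AB ⇒ 14x-15y-265=0]]
   so F = (8195/421, 211/421)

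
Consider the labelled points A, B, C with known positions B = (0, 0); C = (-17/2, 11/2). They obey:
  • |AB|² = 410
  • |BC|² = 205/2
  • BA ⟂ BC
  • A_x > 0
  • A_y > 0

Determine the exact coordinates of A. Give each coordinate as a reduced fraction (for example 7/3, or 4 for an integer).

A = (11, 17)

1. A_x = 11  [[BA ⟂ BC ⇒ -17/2x+11/2y=0] ∩ [|A−(0, 0)|²=410]]
2. A_y = 17  [[BA ⟂ BC ⇒ -17/2x+11/2y=0] ∩ [|A−(0, 0)|²=410]]
   so A = (11, 17)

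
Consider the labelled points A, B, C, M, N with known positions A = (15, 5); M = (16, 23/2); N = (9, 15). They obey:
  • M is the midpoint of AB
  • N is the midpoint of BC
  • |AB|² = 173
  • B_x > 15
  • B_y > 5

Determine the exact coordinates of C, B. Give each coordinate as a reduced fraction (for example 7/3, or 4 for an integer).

C = (1, 12)
B = (17, 18)

1. B_x = 17  [B = 2·M−A = 2·(16, 23/2)−(15, 5)]
2. B_y = 18  [B = 2·M−A = 2·(16, 23/2)−(15, 5)]
   so B = (17, 18)
3. C_x = 1  [C = 2·N−B = 2·(9, 15)−(17, 18)]
4. C_y = 12  [C = 2·N−B = 2·(9, 15)−(17, 18)]
   so C = (1, 12)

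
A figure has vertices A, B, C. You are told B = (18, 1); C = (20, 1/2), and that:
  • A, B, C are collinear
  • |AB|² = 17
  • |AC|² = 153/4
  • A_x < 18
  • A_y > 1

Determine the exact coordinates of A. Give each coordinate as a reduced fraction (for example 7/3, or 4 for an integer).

1. A_x = 14  [[A, B, C are collinear ⇒ 1/2x+2y-11=0] ∩ [|A−(18, 1)|²=17]]
2. A_y = 2  [[A, B, C are collinear ⇒ 1/2x+2y-11=0] ∩ [|A−(18, 1)|²=17]]
   so A = (14, 2)

A = (14, 2)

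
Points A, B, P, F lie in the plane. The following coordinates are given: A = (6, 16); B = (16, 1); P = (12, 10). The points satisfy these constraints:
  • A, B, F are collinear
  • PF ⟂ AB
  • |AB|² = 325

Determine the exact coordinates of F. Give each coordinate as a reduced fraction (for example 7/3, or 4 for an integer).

F = (138/13, 118/13)

1. F_x = 138/13  [[A, B, F are collinear ⇒ 15x+10y-250=0] ∩ [PF ⟂ AB ⇒ 10x-15y+30=0]]
2. F_y = 118/13  [[A, B, F are collinear ⇒ 15x+10y-250=0] ∩ [PF ⟂ AB ⇒ 10x-15y+30=0]]
   so F = (138/13, 118/13)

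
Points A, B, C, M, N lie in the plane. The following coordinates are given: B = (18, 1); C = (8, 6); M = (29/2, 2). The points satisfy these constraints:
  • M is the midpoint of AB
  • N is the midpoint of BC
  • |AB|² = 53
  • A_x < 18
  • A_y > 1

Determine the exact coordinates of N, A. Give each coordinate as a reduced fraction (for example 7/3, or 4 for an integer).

1. A_x = 11  [A = 2·M−B = 2·(29/2, 2)−(18, 1)]
2. A_y = 3  [A = 2·M−B = 2·(29/2, 2)−(18, 1)]
   so A = (11, 3)
3. N_x = 13  [2·N = B+C = (18, 1)+(8, 6)]
4. N_y = 7/2  [2·N = B+C = (18, 1)+(8, 6)]
   so N = (13, 7/2)

N = (13, 7/2)
A = (11, 3)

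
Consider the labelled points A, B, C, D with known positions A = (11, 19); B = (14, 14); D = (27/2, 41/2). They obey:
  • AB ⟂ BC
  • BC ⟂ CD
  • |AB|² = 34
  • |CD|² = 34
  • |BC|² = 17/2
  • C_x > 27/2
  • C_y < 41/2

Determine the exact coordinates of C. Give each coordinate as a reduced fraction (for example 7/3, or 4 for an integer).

1. C_x = 33/2  [[AB ⟂ BC ⇒ 3x-5y+28=0] ∩ [|C−(27/2, 41/2)|²=34]]
2. C_y = 31/2  [[AB ⟂ BC ⇒ 3x-5y+28=0] ∩ [|C−(27/2, 41/2)|²=34]]
   so C = (33/2, 31/2)

C = (33/2, 31/2)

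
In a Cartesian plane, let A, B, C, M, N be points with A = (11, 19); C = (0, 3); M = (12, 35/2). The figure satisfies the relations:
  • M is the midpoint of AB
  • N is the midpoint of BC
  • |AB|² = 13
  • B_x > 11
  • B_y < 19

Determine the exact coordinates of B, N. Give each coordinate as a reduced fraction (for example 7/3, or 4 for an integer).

1. B_x = 13  [B = 2·M−A = 2·(12, 35/2)−(11, 19)]
2. B_y = 16  [B = 2·M−A = 2·(12, 35/2)−(11, 19)]
   so B = (13, 16)
3. N_x = 13/2  [2·N = B+C = (13, 16)+(0, 3)]
4. N_y = 19/2  [2·N = B+C = (13, 16)+(0, 3)]
   so N = (13/2, 19/2)

B = (13, 16)
N = (13/2, 19/2)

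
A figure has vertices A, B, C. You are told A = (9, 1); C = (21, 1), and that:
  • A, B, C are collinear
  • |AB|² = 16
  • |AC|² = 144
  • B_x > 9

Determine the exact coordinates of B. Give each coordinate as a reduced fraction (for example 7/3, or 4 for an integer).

B = (13, 1)

1. B_x = 13  [[A, B, C are collinear ⇒ -12y+12=0] ∩ [|B−(9, 1)|²=16]]
2. B_y = 1  [[A, B, C are collinear ⇒ -12y+12=0] ∩ [|B−(9, 1)|²=16]]
   so B = (13, 1)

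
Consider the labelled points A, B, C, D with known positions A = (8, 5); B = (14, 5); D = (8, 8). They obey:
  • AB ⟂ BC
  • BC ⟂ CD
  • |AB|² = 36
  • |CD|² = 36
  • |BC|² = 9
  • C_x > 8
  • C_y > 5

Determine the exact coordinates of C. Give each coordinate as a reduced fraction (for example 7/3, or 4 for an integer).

C = (14, 8)

1. C_x = 14  [[AB ⟂ BC ⇒ 6x-84=0] ∩ [|C−(8, 8)|²=36]]
2. C_y = 8  [[AB ⟂ BC ⇒ 6x-84=0] ∩ [|C−(8, 8)|²=36]]
   so C = (14, 8)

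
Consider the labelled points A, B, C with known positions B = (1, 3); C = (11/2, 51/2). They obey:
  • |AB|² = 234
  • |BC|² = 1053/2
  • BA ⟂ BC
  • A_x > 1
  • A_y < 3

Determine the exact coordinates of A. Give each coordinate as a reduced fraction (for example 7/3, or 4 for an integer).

A = (16, 0)

1. A_x = 16  [[BA ⟂ BC ⇒ 9/2x+45/2y-72=0] ∩ [|A−(1, 3)|²=234]]
2. A_y = 0  [[BA ⟂ BC ⇒ 9/2x+45/2y-72=0] ∩ [|A−(1, 3)|²=234]]
   so A = (16, 0)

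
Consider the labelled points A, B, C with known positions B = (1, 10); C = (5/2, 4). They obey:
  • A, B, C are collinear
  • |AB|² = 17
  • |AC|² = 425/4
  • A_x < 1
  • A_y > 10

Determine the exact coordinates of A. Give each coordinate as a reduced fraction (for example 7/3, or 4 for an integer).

1. A_x = 0  [[A, B, C are collinear ⇒ 6x+3/2y-21=0] ∩ [|A−(1, 10)|²=17]]
2. A_y = 14  [[A, B, C are collinear ⇒ 6x+3/2y-21=0] ∩ [|A−(1, 10)|²=17]]
   so A = (0, 14)

A = (0, 14)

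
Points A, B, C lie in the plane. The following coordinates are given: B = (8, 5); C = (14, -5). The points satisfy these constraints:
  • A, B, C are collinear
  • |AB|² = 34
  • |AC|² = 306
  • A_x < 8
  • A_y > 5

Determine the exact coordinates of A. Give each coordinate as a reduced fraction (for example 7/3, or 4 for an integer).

1. A_x = 5  [[A, B, C are collinear ⇒ 10x+6y-110=0] ∩ [|A−(8, 5)|²=34]]
2. A_y = 10  [[A, B, C are collinear ⇒ 10x+6y-110=0] ∩ [|A−(8, 5)|²=34]]
   so A = (5, 10)

A = (5, 10)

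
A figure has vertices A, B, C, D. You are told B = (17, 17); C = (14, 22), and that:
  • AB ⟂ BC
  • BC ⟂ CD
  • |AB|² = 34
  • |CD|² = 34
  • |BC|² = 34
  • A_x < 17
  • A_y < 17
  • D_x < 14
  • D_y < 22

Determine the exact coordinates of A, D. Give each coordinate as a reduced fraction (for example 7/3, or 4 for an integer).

A = (12, 14)
D = (9, 19)

1. A_x = 12  [[AB ⟂ BC ⇒ 3x-5y+34=0] ∩ [|A−(17, 17)|²=34]]
2. A_y = 14  [[AB ⟂ BC ⇒ 3x-5y+34=0] ∩ [|A−(17, 17)|²=34]]
   so A = (12, 14)
3. D_x = 9  [[BC ⟂ CD ⇒ -3x+5y-68=0] ∩ [|D−(14, 22)|²=34]]
4. D_y = 19  [[BC ⟂ CD ⇒ -3x+5y-68=0] ∩ [|D−(14, 22)|²=34]]
   so D = (9, 19)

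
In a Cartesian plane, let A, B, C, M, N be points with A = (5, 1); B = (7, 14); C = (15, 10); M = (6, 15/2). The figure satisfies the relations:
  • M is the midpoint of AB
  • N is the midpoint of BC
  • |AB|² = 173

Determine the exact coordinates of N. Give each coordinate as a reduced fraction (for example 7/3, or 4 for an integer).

N = (11, 12)

1. N_x = 11  [2·N = B+C = (7, 14)+(15, 10)]
2. N_y = 12  [2·N = B+C = (7, 14)+(15, 10)]
   so N = (11, 12)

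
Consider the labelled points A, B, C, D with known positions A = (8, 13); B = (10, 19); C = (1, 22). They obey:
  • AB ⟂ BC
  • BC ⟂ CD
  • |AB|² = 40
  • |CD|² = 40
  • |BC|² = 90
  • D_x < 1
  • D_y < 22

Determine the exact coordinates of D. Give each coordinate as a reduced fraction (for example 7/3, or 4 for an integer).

D = (-1, 16)

1. D_x = -1  [[BC ⟂ CD ⇒ -9x+3y-57=0] ∩ [|D−(1, 22)|²=40]]
2. D_y = 16  [[BC ⟂ CD ⇒ -9x+3y-57=0] ∩ [|D−(1, 22)|²=40]]
   so D = (-1, 16)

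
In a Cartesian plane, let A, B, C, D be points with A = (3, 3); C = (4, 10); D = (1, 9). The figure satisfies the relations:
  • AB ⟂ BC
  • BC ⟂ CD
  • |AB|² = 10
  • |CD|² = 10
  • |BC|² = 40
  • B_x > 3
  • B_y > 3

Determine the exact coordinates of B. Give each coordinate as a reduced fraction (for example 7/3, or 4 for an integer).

B = (6, 4)

1. B_x = 6  [[BC ⟂ CD ⇒ 3x+1y-22=0] ∩ [|B−(3, 3)|²=10]]
2. B_y = 4  [[BC ⟂ CD ⇒ 3x+1y-22=0] ∩ [|B−(3, 3)|²=10]]
   so B = (6, 4)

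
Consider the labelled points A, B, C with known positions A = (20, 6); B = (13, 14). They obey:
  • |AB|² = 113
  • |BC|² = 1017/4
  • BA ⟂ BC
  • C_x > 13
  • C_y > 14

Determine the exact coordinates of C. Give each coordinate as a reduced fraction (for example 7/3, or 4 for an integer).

1. C_x = 25  [[BA ⟂ BC ⇒ 7x-8y+21=0] ∩ [|C−(13, 14)|²=1017/4]]
2. C_y = 49/2  [[BA ⟂ BC ⇒ 7x-8y+21=0] ∩ [|C−(13, 14)|²=1017/4]]
   so C = (25, 49/2)

C = (25, 49/2)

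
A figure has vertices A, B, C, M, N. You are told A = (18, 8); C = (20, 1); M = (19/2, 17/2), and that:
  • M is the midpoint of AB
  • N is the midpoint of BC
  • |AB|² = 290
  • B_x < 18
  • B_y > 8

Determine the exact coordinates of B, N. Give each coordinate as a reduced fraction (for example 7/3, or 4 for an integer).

1. B_x = 1  [B = 2·M−A = 2·(19/2, 17/2)−(18, 8)]
2. B_y = 9  [B = 2·M−A = 2·(19/2, 17/2)−(18, 8)]
   so B = (1, 9)
3. N_x = 21/2  [2·N = B+C = (1, 9)+(20, 1)]
4. N_y = 5  [2·N = B+C = (1, 9)+(20, 1)]
   so N = (21/2, 5)

B = (1, 9)
N = (21/2, 5)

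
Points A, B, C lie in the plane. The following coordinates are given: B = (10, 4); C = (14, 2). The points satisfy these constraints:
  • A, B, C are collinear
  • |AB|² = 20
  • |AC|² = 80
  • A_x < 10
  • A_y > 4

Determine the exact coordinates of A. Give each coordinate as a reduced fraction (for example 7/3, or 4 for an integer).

1. A_x = 6  [[A, B, C are collinear ⇒ 2x+4y-36=0] ∩ [|A−(10, 4)|²=20]]
2. A_y = 6  [[A, B, C are collinear ⇒ 2x+4y-36=0] ∩ [|A−(10, 4)|²=20]]
   so A = (6, 6)

A = (6, 6)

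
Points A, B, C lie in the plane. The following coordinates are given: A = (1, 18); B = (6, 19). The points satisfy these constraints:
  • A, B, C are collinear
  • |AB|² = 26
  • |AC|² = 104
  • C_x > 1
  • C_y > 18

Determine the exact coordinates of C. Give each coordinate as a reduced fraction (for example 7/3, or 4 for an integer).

C = (11, 20)

1. C_x = 11  [[A, B, C are collinear ⇒ -1x+5y-89=0] ∩ [|C−(1, 18)|²=104]]
2. C_y = 20  [[A, B, C are collinear ⇒ -1x+5y-89=0] ∩ [|C−(1, 18)|²=104]]
   so C = (11, 20)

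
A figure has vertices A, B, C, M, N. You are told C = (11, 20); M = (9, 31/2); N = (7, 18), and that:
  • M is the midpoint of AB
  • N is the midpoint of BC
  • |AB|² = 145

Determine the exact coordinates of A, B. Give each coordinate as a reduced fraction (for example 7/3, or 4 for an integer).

1. B_x = 3  [B = 2·N−C = 2·(7, 18)−(11, 20)]
2. B_y = 16  [B = 2·N−C = 2·(7, 18)−(11, 20)]
   so B = (3, 16)
3. A_x = 15  [A = 2·M−B = 2·(9, 31/2)−(3, 16)]
4. A_y = 15  [A = 2·M−B = 2·(9, 31/2)−(3, 16)]
   so A = (15, 15)

A = (15, 15)
B = (3, 16)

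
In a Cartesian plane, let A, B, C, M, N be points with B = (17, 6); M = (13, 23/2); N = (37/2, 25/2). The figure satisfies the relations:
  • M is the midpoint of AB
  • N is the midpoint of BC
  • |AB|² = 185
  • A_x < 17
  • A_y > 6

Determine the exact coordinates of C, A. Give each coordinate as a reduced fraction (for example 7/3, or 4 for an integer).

C = (20, 19)
A = (9, 17)

1. A_x = 9  [A = 2·M−B = 2·(13, 23/2)−(17, 6)]
2. A_y = 17  [A = 2·M−B = 2·(13, 23/2)−(17, 6)]
   so A = (9, 17)
3. C_x = 20  [C = 2·N−B = 2·(37/2, 25/2)−(17, 6)]
4. C_y = 19  [C = 2·N−B = 2·(37/2, 25/2)−(17, 6)]
   so C = (20, 19)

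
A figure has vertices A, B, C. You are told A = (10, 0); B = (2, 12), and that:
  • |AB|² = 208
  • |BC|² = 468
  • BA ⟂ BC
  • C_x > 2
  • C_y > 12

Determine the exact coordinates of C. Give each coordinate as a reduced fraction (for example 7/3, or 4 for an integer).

1. C_x = 20  [[BA ⟂ BC ⇒ 8x-12y+128=0] ∩ [|C−(2, 12)|²=468]]
2. C_y = 24  [[BA ⟂ BC ⇒ 8x-12y+128=0] ∩ [|C−(2, 12)|²=468]]
   so C = (20, 24)

C = (20, 24)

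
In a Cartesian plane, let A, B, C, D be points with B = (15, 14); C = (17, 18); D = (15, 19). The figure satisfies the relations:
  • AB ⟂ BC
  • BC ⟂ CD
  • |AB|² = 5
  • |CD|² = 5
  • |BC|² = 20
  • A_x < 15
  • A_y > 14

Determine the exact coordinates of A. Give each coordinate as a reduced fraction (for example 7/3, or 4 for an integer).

1. A_x = 13  [[AB ⟂ BC ⇒ -2x-4y+86=0] ∩ [|A−(15, 14)|²=5]]
2. A_y = 15  [[AB ⟂ BC ⇒ -2x-4y+86=0] ∩ [|A−(15, 14)|²=5]]
   so A = (13, 15)

A = (13, 15)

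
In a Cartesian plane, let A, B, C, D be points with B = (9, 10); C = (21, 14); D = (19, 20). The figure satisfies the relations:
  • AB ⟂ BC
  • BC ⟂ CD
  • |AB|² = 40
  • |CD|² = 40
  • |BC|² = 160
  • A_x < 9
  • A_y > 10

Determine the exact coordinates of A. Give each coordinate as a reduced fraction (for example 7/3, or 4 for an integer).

A = (7, 16)

1. A_x = 7  [[AB ⟂ BC ⇒ -12x-4y+148=0] ∩ [|A−(9, 10)|²=40]]
2. A_y = 16  [[AB ⟂ BC ⇒ -12x-4y+148=0] ∩ [|A−(9, 10)|²=40]]
   so A = (7, 16)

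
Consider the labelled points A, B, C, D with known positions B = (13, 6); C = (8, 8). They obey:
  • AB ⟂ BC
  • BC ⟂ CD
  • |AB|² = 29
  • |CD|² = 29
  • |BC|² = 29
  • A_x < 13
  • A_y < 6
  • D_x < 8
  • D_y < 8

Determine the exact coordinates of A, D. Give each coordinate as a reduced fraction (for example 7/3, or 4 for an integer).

1. A_x = 11  [[AB ⟂ BC ⇒ 5x-2y-53=0] ∩ [|A−(13, 6)|²=29]]
2. A_y = 1  [[AB ⟂ BC ⇒ 5x-2y-53=0] ∩ [|A−(13, 6)|²=29]]
   so A = (11, 1)
3. D_x = 6  [[BC ⟂ CD ⇒ -5x+2y+24=0] ∩ [|D−(8, 8)|²=29]]
4. D_y = 3  [[BC ⟂ CD ⇒ -5x+2y+24=0] ∩ [|D−(8, 8)|²=29]]
   so D = (6, 3)

A = (11, 1)
D = (6, 3)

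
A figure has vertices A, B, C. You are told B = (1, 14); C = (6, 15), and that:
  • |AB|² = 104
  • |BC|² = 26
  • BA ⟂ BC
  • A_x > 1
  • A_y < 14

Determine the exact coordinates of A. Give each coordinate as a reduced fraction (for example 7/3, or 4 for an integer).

1. A_x = 3  [[BA ⟂ BC ⇒ 5x+1y-19=0] ∩ [|A−(1, 14)|²=104]]
2. A_y = 4  [[BA ⟂ BC ⇒ 5x+1y-19=0] ∩ [|A−(1, 14)|²=104]]
   so A = (3, 4)

A = (3, 4)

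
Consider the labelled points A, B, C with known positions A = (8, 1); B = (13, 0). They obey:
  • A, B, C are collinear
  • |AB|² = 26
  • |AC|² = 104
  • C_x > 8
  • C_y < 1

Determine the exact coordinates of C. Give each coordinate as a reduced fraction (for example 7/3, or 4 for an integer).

C = (18, -1)

1. C_x = 18  [[A, B, C are collinear ⇒ 1x+5y-13=0] ∩ [|C−(8, 1)|²=104]]
2. C_y = -1  [[A, B, C are collinear ⇒ 1x+5y-13=0] ∩ [|C−(8, 1)|²=104]]
   so C = (18, -1)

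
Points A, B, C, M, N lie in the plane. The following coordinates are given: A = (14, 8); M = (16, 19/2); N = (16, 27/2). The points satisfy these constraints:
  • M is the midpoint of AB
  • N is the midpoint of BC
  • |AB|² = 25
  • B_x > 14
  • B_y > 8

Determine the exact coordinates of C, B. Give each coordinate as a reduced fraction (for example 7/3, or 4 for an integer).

1. B_x = 18  [B = 2·M−A = 2·(16, 19/2)−(14, 8)]
2. B_y = 11  [B = 2·M−A = 2·(16, 19/2)−(14, 8)]
   so B = (18, 11)
3. C_x = 14  [C = 2·N−B = 2·(16, 27/2)−(18, 11)]
4. C_y = 16  [C = 2·N−B = 2·(16, 27/2)−(18, 11)]
   so C = (14, 16)

C = (14, 16)
B = (18, 11)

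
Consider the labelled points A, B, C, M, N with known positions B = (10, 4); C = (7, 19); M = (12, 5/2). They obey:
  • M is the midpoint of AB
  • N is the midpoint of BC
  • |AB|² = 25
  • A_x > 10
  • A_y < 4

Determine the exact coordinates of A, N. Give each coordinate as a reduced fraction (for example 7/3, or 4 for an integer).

A = (14, 1)
N = (17/2, 23/2)

1. A_x = 14  [A = 2·M−B = 2·(12, 5/2)−(10, 4)]
2. A_y = 1  [A = 2·M−B = 2·(12, 5/2)−(10, 4)]
   so A = (14, 1)
3. N_x = 17/2  [2·N = B+C = (10, 4)+(7, 19)]
4. N_y = 23/2  [2·N = B+C = (10, 4)+(7, 19)]
   so N = (17/2, 23/2)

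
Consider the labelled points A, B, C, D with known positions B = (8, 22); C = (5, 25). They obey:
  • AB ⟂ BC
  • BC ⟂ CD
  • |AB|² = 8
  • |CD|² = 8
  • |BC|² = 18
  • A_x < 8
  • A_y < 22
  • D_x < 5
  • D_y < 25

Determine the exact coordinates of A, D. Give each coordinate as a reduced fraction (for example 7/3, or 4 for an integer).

1. A_x = 6  [[AB ⟂ BC ⇒ 3x-3y+42=0] ∩ [|A−(8, 22)|²=8]]
2. A_y = 20  [[AB ⟂ BC ⇒ 3x-3y+42=0] ∩ [|A−(8, 22)|²=8]]
   so A = (6, 20)
3. D_x = 3  [[BC ⟂ CD ⇒ -3x+3y-60=0] ∩ [|D−(5, 25)|²=8]]
4. D_y = 23  [[BC ⟂ CD ⇒ -3x+3y-60=0] ∩ [|D−(5, 25)|²=8]]
   so D = (3, 23)

A = (6, 20)
D = (3, 23)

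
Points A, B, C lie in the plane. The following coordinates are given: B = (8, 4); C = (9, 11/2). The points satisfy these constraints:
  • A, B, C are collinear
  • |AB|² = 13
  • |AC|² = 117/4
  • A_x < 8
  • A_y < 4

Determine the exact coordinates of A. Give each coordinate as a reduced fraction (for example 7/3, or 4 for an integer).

1. A_x = 6  [[A, B, C are collinear ⇒ -3/2x+1y+8=0] ∩ [|A−(8, 4)|²=13]]
2. A_y = 1  [[A, B, C are collinear ⇒ -3/2x+1y+8=0] ∩ [|A−(8, 4)|²=13]]
   so A = (6, 1)

A = (6, 1)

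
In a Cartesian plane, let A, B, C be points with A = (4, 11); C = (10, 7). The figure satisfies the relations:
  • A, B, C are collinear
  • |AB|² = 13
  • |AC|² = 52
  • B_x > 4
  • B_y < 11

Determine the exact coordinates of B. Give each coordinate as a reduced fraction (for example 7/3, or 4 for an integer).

1. B_x = 7  [[A, B, C are collinear ⇒ -4x-6y+82=0] ∩ [|B−(4, 11)|²=13]]
2. B_y = 9  [[A, B, C are collinear ⇒ -4x-6y+82=0] ∩ [|B−(4, 11)|²=13]]
   so B = (7, 9)

B = (7, 9)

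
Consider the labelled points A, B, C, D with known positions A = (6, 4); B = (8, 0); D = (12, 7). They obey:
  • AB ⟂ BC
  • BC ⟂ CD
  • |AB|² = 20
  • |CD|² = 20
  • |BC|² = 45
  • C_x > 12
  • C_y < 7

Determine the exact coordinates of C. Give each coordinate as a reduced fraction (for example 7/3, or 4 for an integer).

1. C_x = 14  [[AB ⟂ BC ⇒ 2x-4y-16=0] ∩ [|C−(12, 7)|²=20]]
2. C_y = 3  [[AB ⟂ BC ⇒ 2x-4y-16=0] ∩ [|C−(12, 7)|²=20]]
   so C = (14, 3)

C = (14, 3)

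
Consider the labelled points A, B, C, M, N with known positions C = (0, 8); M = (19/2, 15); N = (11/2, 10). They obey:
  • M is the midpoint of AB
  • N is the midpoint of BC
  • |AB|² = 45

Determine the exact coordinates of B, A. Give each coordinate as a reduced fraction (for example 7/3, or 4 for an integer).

1. B_x = 11  [B = 2·N−C = 2·(11/2, 10)−(0, 8)]
2. B_y = 12  [B = 2·N−C = 2·(11/2, 10)−(0, 8)]
   so B = (11, 12)
3. A_x = 8  [A = 2·M−B = 2·(19/2, 15)−(11, 12)]
4. A_y = 18  [A = 2·M−B = 2·(19/2, 15)−(11, 12)]
   so A = (8, 18)

B = (11, 12)
A = (8, 18)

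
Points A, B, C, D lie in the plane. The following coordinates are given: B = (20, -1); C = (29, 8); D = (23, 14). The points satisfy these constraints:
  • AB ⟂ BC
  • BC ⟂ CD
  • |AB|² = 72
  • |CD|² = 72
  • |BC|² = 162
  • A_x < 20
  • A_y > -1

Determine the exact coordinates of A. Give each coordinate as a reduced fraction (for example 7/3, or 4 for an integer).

A = (14, 5)

1. A_x = 14  [[AB ⟂ BC ⇒ -9x-9y+171=0] ∩ [|A−(20, -1)|²=72]]
2. A_y = 5  [[AB ⟂ BC ⇒ -9x-9y+171=0] ∩ [|A−(20, -1)|²=72]]
   so A = (14, 5)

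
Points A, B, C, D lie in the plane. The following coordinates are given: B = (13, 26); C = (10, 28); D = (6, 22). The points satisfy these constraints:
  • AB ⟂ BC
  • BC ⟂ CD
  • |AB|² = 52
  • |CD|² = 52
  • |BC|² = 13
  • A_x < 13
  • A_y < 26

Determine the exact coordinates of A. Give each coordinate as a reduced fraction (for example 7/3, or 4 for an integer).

A = (9, 20)

1. A_x = 9  [[AB ⟂ BC ⇒ 3x-2y+13=0] ∩ [|A−(13, 26)|²=52]]
2. A_y = 20  [[AB ⟂ BC ⇒ 3x-2y+13=0] ∩ [|A−(13, 26)|²=52]]
   so A = (9, 20)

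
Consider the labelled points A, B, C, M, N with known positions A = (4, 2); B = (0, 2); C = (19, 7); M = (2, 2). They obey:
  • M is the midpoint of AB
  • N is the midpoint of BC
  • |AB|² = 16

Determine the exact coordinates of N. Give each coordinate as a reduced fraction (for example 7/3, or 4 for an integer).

N = (19/2, 9/2)

1. N_x = 19/2  [2·N = B+C = (0, 2)+(19, 7)]
2. N_y = 9/2  [2·N = B+C = (0, 2)+(19, 7)]
   so N = (19/2, 9/2)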